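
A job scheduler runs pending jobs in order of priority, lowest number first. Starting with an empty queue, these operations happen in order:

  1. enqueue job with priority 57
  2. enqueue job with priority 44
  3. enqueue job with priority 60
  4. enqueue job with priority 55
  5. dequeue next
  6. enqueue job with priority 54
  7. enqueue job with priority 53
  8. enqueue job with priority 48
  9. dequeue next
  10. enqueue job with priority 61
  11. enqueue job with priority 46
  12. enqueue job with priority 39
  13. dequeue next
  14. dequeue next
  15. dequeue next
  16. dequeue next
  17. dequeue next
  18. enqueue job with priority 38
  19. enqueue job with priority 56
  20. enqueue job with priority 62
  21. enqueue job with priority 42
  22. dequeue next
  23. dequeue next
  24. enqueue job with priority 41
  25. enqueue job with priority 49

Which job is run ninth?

42

insert 57 → {57}
insert 44 → {44, 57}
insert 60 → {44, 57, 60}
insert 55 → {44, 55, 57, 60}
dequeue next → 44; now {55, 57, 60}
insert 54 → {54, 55, 57, 60}
insert 53 → {53, 54, 55, 57, 60}
insert 48 → {48, 53, 54, 55, 57, 60}
dequeue next → 48; now {53, 54, 55, 57, 60}
insert 61 → {53, 54, 55, 57, 60, 61}
insert 46 → {46, 53, 54, 55, 57, 60, 61}
insert 39 → {39, 46, 53, 54, 55, 57, 60, 61}
dequeue next → 39; now {46, 53, 54, 55, 57, 60, 61}
dequeue next → 46; now {53, 54, 55, 57, 60, 61}
dequeue next → 53; now {54, 55, 57, 60, 61}
dequeue next → 54; now {55, 57, 60, 61}
dequeue next → 55; now {57, 60, 61}
insert 38 → {38, 57, 60, 61}
insert 56 → {38, 56, 57, 60, 61}
insert 62 → {38, 56, 57, 60, 61, 62}
insert 42 → {38, 42, 56, 57, 60, 61, 62}
dequeue next → 38; now {42, 56, 57, 60, 61, 62}
dequeue next → 42; now {56, 57, 60, 61, 62}
insert 41 → {41, 56, 57, 60, 61, 62}
insert 49 → {41, 49, 56, 57, 60, 61, 62}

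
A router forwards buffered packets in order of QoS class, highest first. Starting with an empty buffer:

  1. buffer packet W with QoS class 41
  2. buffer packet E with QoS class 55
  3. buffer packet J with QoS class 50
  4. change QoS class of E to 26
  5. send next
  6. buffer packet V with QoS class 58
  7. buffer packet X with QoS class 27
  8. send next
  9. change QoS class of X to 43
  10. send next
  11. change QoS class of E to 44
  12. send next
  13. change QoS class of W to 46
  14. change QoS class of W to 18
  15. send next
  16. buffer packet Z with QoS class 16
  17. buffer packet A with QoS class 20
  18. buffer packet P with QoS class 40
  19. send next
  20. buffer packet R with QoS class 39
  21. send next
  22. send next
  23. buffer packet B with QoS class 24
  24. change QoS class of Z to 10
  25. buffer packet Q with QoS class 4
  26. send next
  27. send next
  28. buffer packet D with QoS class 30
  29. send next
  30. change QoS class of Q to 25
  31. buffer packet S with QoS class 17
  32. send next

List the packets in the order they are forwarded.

[J, V, X, E, W, P, R, A, B, Z, D, Q]

add W (QoS class 41) → {W:41}
add E (QoS class 55) → {E:55, W:41}
add J (QoS class 50) → {E:55, J:50, W:41}
update E to QoS class 26 → {J:50, W:41, E:26}
send next → J; now {W:41, E:26}
add V (QoS class 58) → {V:58, W:41, E:26}
add X (QoS class 27) → {V:58, W:41, X:27, E:26}
send next → V; now {W:41, X:27, E:26}
update X to QoS class 43 → {X:43, W:41, E:26}
send next → X; now {W:41, E:26}
update E to QoS class 44 → {E:44, W:41}
send next → E; now {W:41}
update W to QoS class 46 → {W:46}
update W to QoS class 18 → {W:18}
send next → W; now {}
add Z (QoS class 16) → {Z:16}
add A (QoS class 20) → {A:20, Z:16}
add P (QoS class 40) → {P:40, A:20, Z:16}
send next → P; now {A:20, Z:16}
add R (QoS class 39) → {R:39, A:20, Z:16}
send next → R; now {A:20, Z:16}
send next → A; now {Z:16}
add B (QoS class 24) → {B:24, Z:16}
update Z to QoS class 10 → {B:24, Z:10}
add Q (QoS class 4) → {B:24, Z:10, Q:4}
send next → B; now {Z:10, Q:4}
send next → Z; now {Q:4}
add D (QoS class 30) → {D:30, Q:4}
send next → D; now {Q:4}
update Q to QoS class 25 → {Q:25}
add S (QoS class 17) → {Q:25, S:17}
send next → Q; now {S:17}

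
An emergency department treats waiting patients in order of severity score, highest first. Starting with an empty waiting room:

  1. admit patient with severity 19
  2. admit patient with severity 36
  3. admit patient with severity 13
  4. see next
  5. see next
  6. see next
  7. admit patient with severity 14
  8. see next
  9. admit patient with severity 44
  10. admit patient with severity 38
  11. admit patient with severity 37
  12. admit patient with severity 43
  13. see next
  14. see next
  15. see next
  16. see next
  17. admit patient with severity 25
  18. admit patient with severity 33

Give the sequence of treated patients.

36 → 19 → 13 → 14 → 44 → 43 → 38 → 37

insert 19 → {19}
insert 36 → {36, 19}
insert 13 → {36, 19, 13}
see next → 36; now {19, 13}
see next → 19; now {13}
see next → 13; now {}
insert 14 → {14}
see next → 14; now {}
insert 44 → {44}
insert 38 → {44, 38}
insert 37 → {44, 38, 37}
insert 43 → {44, 43, 38, 37}
see next → 44; now {43, 38, 37}
see next → 43; now {38, 37}
see next → 38; now {37}
see next → 37; now {}
insert 25 → {25}
insert 33 → {33, 25}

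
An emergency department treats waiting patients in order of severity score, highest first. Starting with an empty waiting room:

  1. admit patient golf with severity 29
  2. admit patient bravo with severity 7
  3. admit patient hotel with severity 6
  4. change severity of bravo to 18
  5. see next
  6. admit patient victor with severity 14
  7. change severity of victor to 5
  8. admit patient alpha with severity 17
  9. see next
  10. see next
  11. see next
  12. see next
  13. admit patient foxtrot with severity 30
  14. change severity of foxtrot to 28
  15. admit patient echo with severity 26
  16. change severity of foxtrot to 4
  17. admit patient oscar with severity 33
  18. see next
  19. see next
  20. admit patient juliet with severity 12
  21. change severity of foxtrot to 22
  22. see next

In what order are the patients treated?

add golf (severity 29) → {golf:29}
add bravo (severity 7) → {golf:29, bravo:7}
add hotel (severity 6) → {golf:29, bravo:7, hotel:6}
update bravo to severity 18 → {golf:29, bravo:18, hotel:6}
see next → golf; now {bravo:18, hotel:6}
add victor (severity 14) → {bravo:18, victor:14, hotel:6}
update victor to severity 5 → {bravo:18, hotel:6, victor:5}
add alpha (severity 17) → {bravo:18, alpha:17, hotel:6, victor:5}
see next → bravo; now {alpha:17, hotel:6, victor:5}
see next → alpha; now {hotel:6, victor:5}
see next → hotel; now {victor:5}
see next → victor; now {}
add foxtrot (severity 30) → {foxtrot:30}
update foxtrot to severity 28 → {foxtrot:28}
add echo (severity 26) → {foxtrot:28, echo:26}
update foxtrot to severity 4 → {echo:26, foxtrot:4}
add oscar (severity 33) → {oscar:33, echo:26, foxtrot:4}
see next → oscar; now {echo:26, foxtrot:4}
see next → echo; now {foxtrot:4}
add juliet (severity 12) → {juliet:12, foxtrot:4}
update foxtrot to severity 22 → {foxtrot:22, juliet:12}
see next → foxtrot; now {juliet:12}

golf → bravo → alpha → hotel → victor → oscar → echo → foxtrot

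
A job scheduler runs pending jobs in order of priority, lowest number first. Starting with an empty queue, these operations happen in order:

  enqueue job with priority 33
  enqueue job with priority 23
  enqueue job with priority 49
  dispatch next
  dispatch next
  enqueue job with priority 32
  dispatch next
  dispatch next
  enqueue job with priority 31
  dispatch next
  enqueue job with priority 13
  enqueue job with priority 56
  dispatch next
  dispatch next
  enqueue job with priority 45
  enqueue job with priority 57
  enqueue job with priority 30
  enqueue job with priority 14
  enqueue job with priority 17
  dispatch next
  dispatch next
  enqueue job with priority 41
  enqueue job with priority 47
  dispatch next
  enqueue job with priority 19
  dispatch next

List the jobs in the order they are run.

23, 33, 32, 49, 31, 13, 56, 14, 17, 30, 19

insert 33 → {33}
insert 23 → {23, 33}
insert 49 → {23, 33, 49}
dispatch next → 23; now {33, 49}
dispatch next → 33; now {49}
insert 32 → {32, 49}
dispatch next → 32; now {49}
dispatch next → 49; now {}
insert 31 → {31}
dispatch next → 31; now {}
insert 13 → {13}
insert 56 → {13, 56}
dispatch next → 13; now {56}
dispatch next → 56; now {}
insert 45 → {45}
insert 57 → {45, 57}
insert 30 → {30, 45, 57}
insert 14 → {14, 30, 45, 57}
insert 17 → {14, 17, 30, 45, 57}
dispatch next → 14; now {17, 30, 45, 57}
dispatch next → 17; now {30, 45, 57}
insert 41 → {30, 41, 45, 57}
insert 47 → {30, 41, 45, 47, 57}
dispatch next → 30; now {41, 45, 47, 57}
insert 19 → {19, 41, 45, 47, 57}
dispatch next → 19; now {41, 45, 47, 57}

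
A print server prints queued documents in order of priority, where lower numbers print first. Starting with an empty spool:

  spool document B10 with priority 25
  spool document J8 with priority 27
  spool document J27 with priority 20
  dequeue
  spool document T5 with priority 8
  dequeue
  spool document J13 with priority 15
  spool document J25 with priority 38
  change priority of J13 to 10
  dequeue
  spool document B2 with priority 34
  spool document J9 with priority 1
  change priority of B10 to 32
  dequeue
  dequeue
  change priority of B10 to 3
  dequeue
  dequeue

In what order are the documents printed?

[J27, T5, J13, J9, J8, B10, B2]

add B10 (priority 25) → {B10:25}
add J8 (priority 27) → {B10:25, J8:27}
add J27 (priority 20) → {J27:20, B10:25, J8:27}
dequeue → J27; now {B10:25, J8:27}
add T5 (priority 8) → {T5:8, B10:25, J8:27}
dequeue → T5; now {B10:25, J8:27}
add J13 (priority 15) → {J13:15, B10:25, J8:27}
add J25 (priority 38) → {J13:15, B10:25, J8:27, J25:38}
update J13 to priority 10 → {J13:10, B10:25, J8:27, J25:38}
dequeue → J13; now {B10:25, J8:27, J25:38}
add B2 (priority 34) → {B10:25, J8:27, B2:34, J25:38}
add J9 (priority 1) → {J9:1, B10:25, J8:27, B2:34, J25:38}
update B10 to priority 32 → {J9:1, J8:27, B10:32, B2:34, J25:38}
dequeue → J9; now {J8:27, B10:32, B2:34, J25:38}
dequeue → J8; now {B10:32, B2:34, J25:38}
update B10 to priority 3 → {B10:3, B2:34, J25:38}
dequeue → B10; now {B2:34, J25:38}
dequeue → B2; now {J25:38}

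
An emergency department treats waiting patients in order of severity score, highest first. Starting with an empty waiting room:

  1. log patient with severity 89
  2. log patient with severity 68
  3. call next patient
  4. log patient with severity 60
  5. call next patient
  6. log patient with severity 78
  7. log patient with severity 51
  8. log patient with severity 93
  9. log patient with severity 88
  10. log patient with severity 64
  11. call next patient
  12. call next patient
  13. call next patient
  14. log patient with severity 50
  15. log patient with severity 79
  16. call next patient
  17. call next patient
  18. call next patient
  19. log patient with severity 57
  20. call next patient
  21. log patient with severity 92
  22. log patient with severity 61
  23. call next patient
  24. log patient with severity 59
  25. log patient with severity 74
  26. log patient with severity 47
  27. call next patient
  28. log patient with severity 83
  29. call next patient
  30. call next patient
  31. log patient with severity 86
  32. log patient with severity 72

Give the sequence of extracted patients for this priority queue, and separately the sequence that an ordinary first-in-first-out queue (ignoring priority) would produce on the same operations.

insert 89 → {89}
insert 68 → {89, 68}
call next patient → 89; now {68}
insert 60 → {68, 60}
call next patient → 68; now {60}
insert 78 → {78, 60}
insert 51 → {78, 60, 51}
insert 93 → {93, 78, 60, 51}
insert 88 → {93, 88, 78, 60, 51}
insert 64 → {93, 88, 78, 64, 60, 51}
call next patient → 93; now {88, 78, 64, 60, 51}
call next patient → 88; now {78, 64, 60, 51}
call next patient → 78; now {64, 60, 51}
insert 50 → {64, 60, 51, 50}
insert 79 → {79, 64, 60, 51, 50}
call next patient → 79; now {64, 60, 51, 50}
call next patient → 64; now {60, 51, 50}
call next patient → 60; now {51, 50}
insert 57 → {57, 51, 50}
call next patient → 57; now {51, 50}
insert 92 → {92, 51, 50}
insert 61 → {92, 61, 51, 50}
call next patient → 92; now {61, 51, 50}
insert 59 → {61, 59, 51, 50}
insert 74 → {74, 61, 59, 51, 50}
insert 47 → {74, 61, 59, 51, 50, 47}
call next patient → 74; now {61, 59, 51, 50, 47}
insert 83 → {83, 61, 59, 51, 50, 47}
call next patient → 83; now {61, 59, 51, 50, 47}
call next patient → 61; now {59, 51, 50, 47}
insert 86 → {86, 59, 51, 50, 47}
insert 72 → {86, 72, 59, 51, 50, 47}

priority queue: 89 → 68 → 93 → 88 → 78 → 79 → 64 → 60 → 57 → 92 → 74 → 83 → 61; FIFO queue: 89, 68, 60, 78, 51, 93, 88, 64, 50, 79, 57, 92, 61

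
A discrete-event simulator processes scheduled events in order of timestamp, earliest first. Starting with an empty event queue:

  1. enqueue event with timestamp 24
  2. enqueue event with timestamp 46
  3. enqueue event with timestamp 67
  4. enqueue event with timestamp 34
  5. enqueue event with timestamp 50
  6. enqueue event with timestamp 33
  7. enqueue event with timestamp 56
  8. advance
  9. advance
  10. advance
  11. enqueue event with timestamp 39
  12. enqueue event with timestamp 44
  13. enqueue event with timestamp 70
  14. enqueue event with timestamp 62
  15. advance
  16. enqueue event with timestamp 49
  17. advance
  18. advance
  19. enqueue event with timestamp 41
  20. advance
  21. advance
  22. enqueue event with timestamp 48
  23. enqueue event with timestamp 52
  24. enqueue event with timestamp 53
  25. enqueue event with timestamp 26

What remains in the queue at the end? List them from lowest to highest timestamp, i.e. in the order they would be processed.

insert 24 → {24}
insert 46 → {24, 46}
insert 67 → {24, 46, 67}
insert 34 → {24, 34, 46, 67}
insert 50 → {24, 34, 46, 50, 67}
insert 33 → {24, 33, 34, 46, 50, 67}
insert 56 → {24, 33, 34, 46, 50, 56, 67}
advance → 24; now {33, 34, 46, 50, 56, 67}
advance → 33; now {34, 46, 50, 56, 67}
advance → 34; now {46, 50, 56, 67}
insert 39 → {39, 46, 50, 56, 67}
insert 44 → {39, 44, 46, 50, 56, 67}
insert 70 → {39, 44, 46, 50, 56, 67, 70}
insert 62 → {39, 44, 46, 50, 56, 62, 67, 70}
advance → 39; now {44, 46, 50, 56, 62, 67, 70}
insert 49 → {44, 46, 49, 50, 56, 62, 67, 70}
advance → 44; now {46, 49, 50, 56, 62, 67, 70}
advance → 46; now {49, 50, 56, 62, 67, 70}
insert 41 → {41, 49, 50, 56, 62, 67, 70}
advance → 41; now {49, 50, 56, 62, 67, 70}
advance → 49; now {50, 56, 62, 67, 70}
insert 48 → {48, 50, 56, 62, 67, 70}
insert 52 → {48, 50, 52, 56, 62, 67, 70}
insert 53 → {48, 50, 52, 53, 56, 62, 67, 70}
insert 26 → {26, 48, 50, 52, 53, 56, 62, 67, 70}

26 → 48 → 50 → 52 → 53 → 56 → 62 → 67 → 70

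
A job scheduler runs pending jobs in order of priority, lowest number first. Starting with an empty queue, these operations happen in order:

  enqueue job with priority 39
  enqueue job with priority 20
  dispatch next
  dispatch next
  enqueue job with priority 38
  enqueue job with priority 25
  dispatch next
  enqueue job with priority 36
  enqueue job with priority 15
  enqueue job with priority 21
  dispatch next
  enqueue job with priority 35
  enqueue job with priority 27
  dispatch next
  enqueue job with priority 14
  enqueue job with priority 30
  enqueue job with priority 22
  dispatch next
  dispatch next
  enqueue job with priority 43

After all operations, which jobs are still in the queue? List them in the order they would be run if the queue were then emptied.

27, 30, 35, 36, 38, 43

insert 39 → {39}
insert 20 → {20, 39}
dispatch next → 20; now {39}
dispatch next → 39; now {}
insert 38 → {38}
insert 25 → {25, 38}
dispatch next → 25; now {38}
insert 36 → {36, 38}
insert 15 → {15, 36, 38}
insert 21 → {15, 21, 36, 38}
dispatch next → 15; now {21, 36, 38}
insert 35 → {21, 35, 36, 38}
insert 27 → {21, 27, 35, 36, 38}
dispatch next → 21; now {27, 35, 36, 38}
insert 14 → {14, 27, 35, 36, 38}
insert 30 → {14, 27, 30, 35, 36, 38}
insert 22 → {14, 22, 27, 30, 35, 36, 38}
dispatch next → 14; now {22, 27, 30, 35, 36, 38}
dispatch next → 22; now {27, 30, 35, 36, 38}
insert 43 → {27, 30, 35, 36, 38, 43}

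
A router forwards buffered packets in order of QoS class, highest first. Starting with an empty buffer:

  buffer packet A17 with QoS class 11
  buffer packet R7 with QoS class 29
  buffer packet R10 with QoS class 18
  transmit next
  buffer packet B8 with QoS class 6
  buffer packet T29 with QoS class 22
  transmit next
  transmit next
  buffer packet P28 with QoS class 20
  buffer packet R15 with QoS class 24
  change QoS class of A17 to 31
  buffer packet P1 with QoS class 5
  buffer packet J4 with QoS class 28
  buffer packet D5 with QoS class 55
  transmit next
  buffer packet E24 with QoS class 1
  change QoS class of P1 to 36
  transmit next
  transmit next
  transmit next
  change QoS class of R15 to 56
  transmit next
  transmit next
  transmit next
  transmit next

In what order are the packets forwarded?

R7 → T29 → R10 → D5 → P1 → A17 → J4 → R15 → P28 → B8 → E24

add A17 (QoS class 11) → {A17:11}
add R7 (QoS class 29) → {R7:29, A17:11}
add R10 (QoS class 18) → {R7:29, R10:18, A17:11}
transmit next → R7; now {R10:18, A17:11}
add B8 (QoS class 6) → {R10:18, A17:11, B8:6}
add T29 (QoS class 22) → {T29:22, R10:18, A17:11, B8:6}
transmit next → T29; now {R10:18, A17:11, B8:6}
transmit next → R10; now {A17:11, B8:6}
add P28 (QoS class 20) → {P28:20, A17:11, B8:6}
add R15 (QoS class 24) → {R15:24, P28:20, A17:11, B8:6}
update A17 to QoS class 31 → {A17:31, R15:24, P28:20, B8:6}
add P1 (QoS class 5) → {A17:31, R15:24, P28:20, B8:6, P1:5}
add J4 (QoS class 28) → {A17:31, J4:28, R15:24, P28:20, B8:6, P1:5}
add D5 (QoS class 55) → {D5:55, A17:31, J4:28, R15:24, P28:20, B8:6, P1:5}
transmit next → D5; now {A17:31, J4:28, R15:24, P28:20, B8:6, P1:5}
add E24 (QoS class 1) → {A17:31, J4:28, R15:24, P28:20, B8:6, P1:5, E24:1}
update P1 to QoS class 36 → {P1:36, A17:31, J4:28, R15:24, P28:20, B8:6, E24:1}
transmit next → P1; now {A17:31, J4:28, R15:24, P28:20, B8:6, E24:1}
transmit next → A17; now {J4:28, R15:24, P28:20, B8:6, E24:1}
transmit next → J4; now {R15:24, P28:20, B8:6, E24:1}
update R15 to QoS class 56 → {R15:56, P28:20, B8:6, E24:1}
transmit next → R15; now {P28:20, B8:6, E24:1}
transmit next → P28; now {B8:6, E24:1}
transmit next → B8; now {E24:1}
transmit next → E24; now {}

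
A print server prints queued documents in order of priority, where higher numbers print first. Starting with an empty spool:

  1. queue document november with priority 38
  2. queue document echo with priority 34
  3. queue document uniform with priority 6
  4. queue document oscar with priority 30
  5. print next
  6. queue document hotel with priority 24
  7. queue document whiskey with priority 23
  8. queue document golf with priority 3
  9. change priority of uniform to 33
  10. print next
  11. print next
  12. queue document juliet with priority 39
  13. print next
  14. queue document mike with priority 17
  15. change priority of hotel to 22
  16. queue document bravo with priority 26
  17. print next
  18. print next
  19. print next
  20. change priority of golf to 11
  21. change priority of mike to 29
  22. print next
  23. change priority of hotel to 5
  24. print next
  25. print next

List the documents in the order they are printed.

[november, echo, uniform, juliet, oscar, bravo, whiskey, mike, golf, hotel]

add november (priority 38) → {november:38}
add echo (priority 34) → {november:38, echo:34}
add uniform (priority 6) → {november:38, echo:34, uniform:6}
add oscar (priority 30) → {november:38, echo:34, oscar:30, uniform:6}
print next → november; now {echo:34, oscar:30, uniform:6}
add hotel (priority 24) → {echo:34, oscar:30, hotel:24, uniform:6}
add whiskey (priority 23) → {echo:34, oscar:30, hotel:24, whiskey:23, uniform:6}
add golf (priority 3) → {echo:34, oscar:30, hotel:24, whiskey:23, uniform:6, golf:3}
update uniform to priority 33 → {echo:34, uniform:33, oscar:30, hotel:24, whiskey:23, golf:3}
print next → echo; now {uniform:33, oscar:30, hotel:24, whiskey:23, golf:3}
print next → uniform; now {oscar:30, hotel:24, whiskey:23, golf:3}
add juliet (priority 39) → {juliet:39, oscar:30, hotel:24, whiskey:23, golf:3}
print next → juliet; now {oscar:30, hotel:24, whiskey:23, golf:3}
add mike (priority 17) → {oscar:30, hotel:24, whiskey:23, mike:17, golf:3}
update hotel to priority 22 → {oscar:30, whiskey:23, hotel:22, mike:17, golf:3}
add bravo (priority 26) → {oscar:30, bravo:26, whiskey:23, hotel:22, mike:17, golf:3}
print next → oscar; now {bravo:26, whiskey:23, hotel:22, mike:17, golf:3}
print next → bravo; now {whiskey:23, hotel:22, mike:17, golf:3}
print next → whiskey; now {hotel:22, mike:17, golf:3}
update golf to priority 11 → {hotel:22, mike:17, golf:11}
update mike to priority 29 → {mike:29, hotel:22, golf:11}
print next → mike; now {hotel:22, golf:11}
update hotel to priority 5 → {golf:11, hotel:5}
print next → golf; now {hotel:5}
print next → hotel; now {}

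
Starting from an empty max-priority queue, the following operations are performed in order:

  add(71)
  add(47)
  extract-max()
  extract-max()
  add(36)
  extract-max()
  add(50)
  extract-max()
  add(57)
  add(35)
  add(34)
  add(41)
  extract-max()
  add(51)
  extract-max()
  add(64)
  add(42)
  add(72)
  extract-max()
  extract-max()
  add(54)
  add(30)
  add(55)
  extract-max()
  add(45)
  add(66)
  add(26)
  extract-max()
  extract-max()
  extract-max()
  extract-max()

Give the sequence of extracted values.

[71, 47, 36, 50, 57, 51, 72, 64, 55, 66, 54, 45, 42]

insert 71 → {71}
insert 47 → {71, 47}
extract-max → 71; now {47}
extract-max → 47; now {}
insert 36 → {36}
extract-max → 36; now {}
insert 50 → {50}
extract-max → 50; now {}
insert 57 → {57}
insert 35 → {57, 35}
insert 34 → {57, 35, 34}
insert 41 → {57, 41, 35, 34}
extract-max → 57; now {41, 35, 34}
insert 51 → {51, 41, 35, 34}
extract-max → 51; now {41, 35, 34}
insert 64 → {64, 41, 35, 34}
insert 42 → {64, 42, 41, 35, 34}
insert 72 → {72, 64, 42, 41, 35, 34}
extract-max → 72; now {64, 42, 41, 35, 34}
extract-max → 64; now {42, 41, 35, 34}
insert 54 → {54, 42, 41, 35, 34}
insert 30 → {54, 42, 41, 35, 34, 30}
insert 55 → {55, 54, 42, 41, 35, 34, 30}
extract-max → 55; now {54, 42, 41, 35, 34, 30}
insert 45 → {54, 45, 42, 41, 35, 34, 30}
insert 66 → {66, 54, 45, 42, 41, 35, 34, 30}
insert 26 → {66, 54, 45, 42, 41, 35, 34, 30, 26}
extract-max → 66; now {54, 45, 42, 41, 35, 34, 30, 26}
extract-max → 54; now {45, 42, 41, 35, 34, 30, 26}
extract-max → 45; now {42, 41, 35, 34, 30, 26}
extract-max → 42; now {41, 35, 34, 30, 26}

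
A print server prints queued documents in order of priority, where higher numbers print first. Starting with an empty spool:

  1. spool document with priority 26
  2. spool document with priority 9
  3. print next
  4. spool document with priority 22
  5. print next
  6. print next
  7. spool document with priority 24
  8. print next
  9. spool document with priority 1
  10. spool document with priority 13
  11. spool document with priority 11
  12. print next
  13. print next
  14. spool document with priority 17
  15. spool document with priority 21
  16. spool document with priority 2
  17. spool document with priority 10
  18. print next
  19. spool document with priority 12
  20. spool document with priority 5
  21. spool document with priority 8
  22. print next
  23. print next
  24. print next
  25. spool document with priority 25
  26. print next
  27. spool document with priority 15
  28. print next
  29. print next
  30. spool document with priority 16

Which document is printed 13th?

8

insert 26 → {26}
insert 9 → {26, 9}
print next → 26; now {9}
insert 22 → {22, 9}
print next → 22; now {9}
print next → 9; now {}
insert 24 → {24}
print next → 24; now {}
insert 1 → {1}
insert 13 → {13, 1}
insert 11 → {13, 11, 1}
print next → 13; now {11, 1}
print next → 11; now {1}
insert 17 → {17, 1}
insert 21 → {21, 17, 1}
insert 2 → {21, 17, 2, 1}
insert 10 → {21, 17, 10, 2, 1}
print next → 21; now {17, 10, 2, 1}
insert 12 → {17, 12, 10, 2, 1}
insert 5 → {17, 12, 10, 5, 2, 1}
insert 8 → {17, 12, 10, 8, 5, 2, 1}
print next → 17; now {12, 10, 8, 5, 2, 1}
print next → 12; now {10, 8, 5, 2, 1}
print next → 10; now {8, 5, 2, 1}
insert 25 → {25, 8, 5, 2, 1}
print next → 25; now {8, 5, 2, 1}
insert 15 → {15, 8, 5, 2, 1}
print next → 15; now {8, 5, 2, 1}
print next → 8; now {5, 2, 1}
insert 16 → {16, 5, 2, 1}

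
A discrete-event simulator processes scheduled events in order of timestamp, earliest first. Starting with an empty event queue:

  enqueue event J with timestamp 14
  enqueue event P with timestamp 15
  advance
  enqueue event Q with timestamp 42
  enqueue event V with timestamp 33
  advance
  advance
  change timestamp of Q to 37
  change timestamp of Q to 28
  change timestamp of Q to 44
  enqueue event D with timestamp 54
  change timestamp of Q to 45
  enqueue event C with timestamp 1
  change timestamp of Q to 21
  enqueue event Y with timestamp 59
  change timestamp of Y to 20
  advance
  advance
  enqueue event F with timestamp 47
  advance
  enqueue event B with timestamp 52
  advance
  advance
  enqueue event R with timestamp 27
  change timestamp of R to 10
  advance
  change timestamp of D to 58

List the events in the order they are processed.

J → P → V → C → Y → Q → F → B → R

add J (timestamp 14) → {J:14}
add P (timestamp 15) → {J:14, P:15}
advance → J; now {P:15}
add Q (timestamp 42) → {P:15, Q:42}
add V (timestamp 33) → {P:15, V:33, Q:42}
advance → P; now {V:33, Q:42}
advance → V; now {Q:42}
update Q to timestamp 37 → {Q:37}
update Q to timestamp 28 → {Q:28}
update Q to timestamp 44 → {Q:44}
add D (timestamp 54) → {Q:44, D:54}
update Q to timestamp 45 → {Q:45, D:54}
add C (timestamp 1) → {C:1, Q:45, D:54}
update Q to timestamp 21 → {C:1, Q:21, D:54}
add Y (timestamp 59) → {C:1, Q:21, D:54, Y:59}
update Y to timestamp 20 → {C:1, Y:20, Q:21, D:54}
advance → C; now {Y:20, Q:21, D:54}
advance → Y; now {Q:21, D:54}
add F (timestamp 47) → {Q:21, F:47, D:54}
advance → Q; now {F:47, D:54}
add B (timestamp 52) → {F:47, B:52, D:54}
advance → F; now {B:52, D:54}
advance → B; now {D:54}
add R (timestamp 27) → {R:27, D:54}
update R to timestamp 10 → {R:10, D:54}
advance → R; now {D:54}
update D to timestamp 58 → {D:58}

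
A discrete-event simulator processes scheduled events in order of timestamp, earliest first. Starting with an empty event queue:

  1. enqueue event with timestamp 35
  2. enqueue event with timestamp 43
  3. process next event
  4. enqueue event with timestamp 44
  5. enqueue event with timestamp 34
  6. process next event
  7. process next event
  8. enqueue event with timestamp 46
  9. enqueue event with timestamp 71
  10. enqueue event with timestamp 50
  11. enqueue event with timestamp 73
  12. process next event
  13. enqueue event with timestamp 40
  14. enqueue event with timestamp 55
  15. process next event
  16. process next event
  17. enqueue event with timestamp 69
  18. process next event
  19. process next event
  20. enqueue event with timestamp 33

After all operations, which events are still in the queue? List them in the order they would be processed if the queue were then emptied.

insert 35 → {35}
insert 43 → {35, 43}
process next event → 35; now {43}
insert 44 → {43, 44}
insert 34 → {34, 43, 44}
process next event → 34; now {43, 44}
process next event → 43; now {44}
insert 46 → {44, 46}
insert 71 → {44, 46, 71}
insert 50 → {44, 46, 50, 71}
insert 73 → {44, 46, 50, 71, 73}
process next event → 44; now {46, 50, 71, 73}
insert 40 → {40, 46, 50, 71, 73}
insert 55 → {40, 46, 50, 55, 71, 73}
process next event → 40; now {46, 50, 55, 71, 73}
process next event → 46; now {50, 55, 71, 73}
insert 69 → {50, 55, 69, 71, 73}
process next event → 50; now {55, 69, 71, 73}
process next event → 55; now {69, 71, 73}
insert 33 → {33, 69, 71, 73}

[33, 69, 71, 73]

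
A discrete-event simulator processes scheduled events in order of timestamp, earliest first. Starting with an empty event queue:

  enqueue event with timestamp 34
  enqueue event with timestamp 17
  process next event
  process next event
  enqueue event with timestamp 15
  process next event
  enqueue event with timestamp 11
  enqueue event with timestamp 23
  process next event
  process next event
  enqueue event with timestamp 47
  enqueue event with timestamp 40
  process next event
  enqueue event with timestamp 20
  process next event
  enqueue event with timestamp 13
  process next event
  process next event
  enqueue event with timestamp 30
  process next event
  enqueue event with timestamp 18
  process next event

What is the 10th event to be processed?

30

insert 34 → {34}
insert 17 → {17, 34}
process next event → 17; now {34}
process next event → 34; now {}
insert 15 → {15}
process next event → 15; now {}
insert 11 → {11}
insert 23 → {11, 23}
process next event → 11; now {23}
process next event → 23; now {}
insert 47 → {47}
insert 40 → {40, 47}
process next event → 40; now {47}
insert 20 → {20, 47}
process next event → 20; now {47}
insert 13 → {13, 47}
process next event → 13; now {47}
process next event → 47; now {}
insert 30 → {30}
process next event → 30; now {}
insert 18 → {18}
process next event → 18; now {}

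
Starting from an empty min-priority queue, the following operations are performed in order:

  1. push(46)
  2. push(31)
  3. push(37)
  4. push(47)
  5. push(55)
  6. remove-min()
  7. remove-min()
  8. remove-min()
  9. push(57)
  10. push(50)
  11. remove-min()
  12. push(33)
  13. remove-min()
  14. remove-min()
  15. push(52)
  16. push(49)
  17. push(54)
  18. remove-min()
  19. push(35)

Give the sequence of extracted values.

insert 46 → {46}
insert 31 → {31, 46}
insert 37 → {31, 37, 46}
insert 47 → {31, 37, 46, 47}
insert 55 → {31, 37, 46, 47, 55}
remove-min → 31; now {37, 46, 47, 55}
remove-min → 37; now {46, 47, 55}
remove-min → 46; now {47, 55}
insert 57 → {47, 55, 57}
insert 50 → {47, 50, 55, 57}
remove-min → 47; now {50, 55, 57}
insert 33 → {33, 50, 55, 57}
remove-min → 33; now {50, 55, 57}
remove-min → 50; now {55, 57}
insert 52 → {52, 55, 57}
insert 49 → {49, 52, 55, 57}
insert 54 → {49, 52, 54, 55, 57}
remove-min → 49; now {52, 54, 55, 57}
insert 35 → {35, 52, 54, 55, 57}

[31, 37, 46, 47, 33, 50, 49]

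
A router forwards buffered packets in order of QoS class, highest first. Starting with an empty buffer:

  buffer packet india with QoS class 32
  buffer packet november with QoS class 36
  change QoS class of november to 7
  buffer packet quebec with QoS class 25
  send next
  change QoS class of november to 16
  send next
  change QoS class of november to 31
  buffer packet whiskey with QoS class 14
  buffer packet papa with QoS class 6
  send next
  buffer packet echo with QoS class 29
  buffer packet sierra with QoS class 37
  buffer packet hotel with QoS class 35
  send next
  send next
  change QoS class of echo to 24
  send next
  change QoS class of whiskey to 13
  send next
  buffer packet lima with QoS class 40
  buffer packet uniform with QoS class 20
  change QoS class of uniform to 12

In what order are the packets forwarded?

[india, quebec, november, sierra, hotel, echo, whiskey]

add india (QoS class 32) → {india:32}
add november (QoS class 36) → {november:36, india:32}
update november to QoS class 7 → {india:32, november:7}
add quebec (QoS class 25) → {india:32, quebec:25, november:7}
send next → india; now {quebec:25, november:7}
update november to QoS class 16 → {quebec:25, november:16}
send next → quebec; now {november:16}
update november to QoS class 31 → {november:31}
add whiskey (QoS class 14) → {november:31, whiskey:14}
add papa (QoS class 6) → {november:31, whiskey:14, papa:6}
send next → november; now {whiskey:14, papa:6}
add echo (QoS class 29) → {echo:29, whiskey:14, papa:6}
add sierra (QoS class 37) → {sierra:37, echo:29, whiskey:14, papa:6}
add hotel (QoS class 35) → {sierra:37, hotel:35, echo:29, whiskey:14, papa:6}
send next → sierra; now {hotel:35, echo:29, whiskey:14, papa:6}
send next → hotel; now {echo:29, whiskey:14, papa:6}
update echo to QoS class 24 → {echo:24, whiskey:14, papa:6}
send next → echo; now {whiskey:14, papa:6}
update whiskey to QoS class 13 → {whiskey:13, papa:6}
send next → whiskey; now {papa:6}
add lima (QoS class 40) → {lima:40, papa:6}
add uniform (QoS class 20) → {lima:40, uniform:20, papa:6}
update uniform to QoS class 12 → {lima:40, uniform:12, papa:6}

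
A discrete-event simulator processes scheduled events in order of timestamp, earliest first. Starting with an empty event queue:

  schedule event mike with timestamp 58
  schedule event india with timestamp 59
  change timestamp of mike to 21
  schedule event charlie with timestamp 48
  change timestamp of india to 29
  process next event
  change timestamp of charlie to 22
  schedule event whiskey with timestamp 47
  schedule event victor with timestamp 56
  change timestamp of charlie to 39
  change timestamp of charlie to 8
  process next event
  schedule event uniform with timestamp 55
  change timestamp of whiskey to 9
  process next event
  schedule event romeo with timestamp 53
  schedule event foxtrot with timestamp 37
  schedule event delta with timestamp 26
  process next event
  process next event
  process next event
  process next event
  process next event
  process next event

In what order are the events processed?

add mike (timestamp 58) → {mike:58}
add india (timestamp 59) → {mike:58, india:59}
update mike to timestamp 21 → {mike:21, india:59}
add charlie (timestamp 48) → {mike:21, charlie:48, india:59}
update india to timestamp 29 → {mike:21, india:29, charlie:48}
process next event → mike; now {india:29, charlie:48}
update charlie to timestamp 22 → {charlie:22, india:29}
add whiskey (timestamp 47) → {charlie:22, india:29, whiskey:47}
add victor (timestamp 56) → {charlie:22, india:29, whiskey:47, victor:56}
update charlie to timestamp 39 → {india:29, charlie:39, whiskey:47, victor:56}
update charlie to timestamp 8 → {charlie:8, india:29, whiskey:47, victor:56}
process next event → charlie; now {india:29, whiskey:47, victor:56}
add uniform (timestamp 55) → {india:29, whiskey:47, uniform:55, victor:56}
update whiskey to timestamp 9 → {whiskey:9, india:29, uniform:55, victor:56}
process next event → whiskey; now {india:29, uniform:55, victor:56}
add romeo (timestamp 53) → {india:29, romeo:53, uniform:55, victor:56}
add foxtrot (timestamp 37) → {india:29, foxtrot:37, romeo:53, uniform:55, victor:56}
add delta (timestamp 26) → {delta:26, india:29, foxtrot:37, romeo:53, uniform:55, victor:56}
process next event → delta; now {india:29, foxtrot:37, romeo:53, uniform:55, victor:56}
process next event → india; now {foxtrot:37, romeo:53, uniform:55, victor:56}
process next event → foxtrot; now {romeo:53, uniform:55, victor:56}
process next event → romeo; now {uniform:55, victor:56}
process next event → uniform; now {victor:56}
process next event → victor; now {}

[mike, charlie, whiskey, delta, india, foxtrot, romeo, uniform, victor]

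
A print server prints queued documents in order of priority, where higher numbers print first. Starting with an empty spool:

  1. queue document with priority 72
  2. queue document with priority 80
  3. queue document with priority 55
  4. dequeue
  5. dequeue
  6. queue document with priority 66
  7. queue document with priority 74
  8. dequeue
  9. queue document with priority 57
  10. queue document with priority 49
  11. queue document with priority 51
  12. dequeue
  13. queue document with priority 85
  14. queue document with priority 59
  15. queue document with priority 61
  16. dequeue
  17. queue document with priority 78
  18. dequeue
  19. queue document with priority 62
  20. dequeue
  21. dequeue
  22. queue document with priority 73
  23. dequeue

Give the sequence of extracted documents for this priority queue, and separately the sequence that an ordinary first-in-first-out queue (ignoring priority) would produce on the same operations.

priority queue: [80, 72, 74, 66, 85, 78, 62, 61, 73]; FIFO queue: 72, 80, 55, 66, 74, 57, 49, 51, 85

insert 72 → {72}
insert 80 → {80, 72}
insert 55 → {80, 72, 55}
dequeue → 80; now {72, 55}
dequeue → 72; now {55}
insert 66 → {66, 55}
insert 74 → {74, 66, 55}
dequeue → 74; now {66, 55}
insert 57 → {66, 57, 55}
insert 49 → {66, 57, 55, 49}
insert 51 → {66, 57, 55, 51, 49}
dequeue → 66; now {57, 55, 51, 49}
insert 85 → {85, 57, 55, 51, 49}
insert 59 → {85, 59, 57, 55, 51, 49}
insert 61 → {85, 61, 59, 57, 55, 51, 49}
dequeue → 85; now {61, 59, 57, 55, 51, 49}
insert 78 → {78, 61, 59, 57, 55, 51, 49}
dequeue → 78; now {61, 59, 57, 55, 51, 49}
insert 62 → {62, 61, 59, 57, 55, 51, 49}
dequeue → 62; now {61, 59, 57, 55, 51, 49}
dequeue → 61; now {59, 57, 55, 51, 49}
insert 73 → {73, 59, 57, 55, 51, 49}
dequeue → 73; now {59, 57, 55, 51, 49}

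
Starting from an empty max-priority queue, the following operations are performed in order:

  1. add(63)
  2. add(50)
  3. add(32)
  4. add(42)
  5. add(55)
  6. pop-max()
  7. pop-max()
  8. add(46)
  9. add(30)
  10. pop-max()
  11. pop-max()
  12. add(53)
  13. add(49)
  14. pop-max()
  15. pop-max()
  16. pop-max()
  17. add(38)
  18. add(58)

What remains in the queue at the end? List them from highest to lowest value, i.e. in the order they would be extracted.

insert 63 → {63}
insert 50 → {63, 50}
insert 32 → {63, 50, 32}
insert 42 → {63, 50, 42, 32}
insert 55 → {63, 55, 50, 42, 32}
pop-max → 63; now {55, 50, 42, 32}
pop-max → 55; now {50, 42, 32}
insert 46 → {50, 46, 42, 32}
insert 30 → {50, 46, 42, 32, 30}
pop-max → 50; now {46, 42, 32, 30}
pop-max → 46; now {42, 32, 30}
insert 53 → {53, 42, 32, 30}
insert 49 → {53, 49, 42, 32, 30}
pop-max → 53; now {49, 42, 32, 30}
pop-max → 49; now {42, 32, 30}
pop-max → 42; now {32, 30}
insert 38 → {38, 32, 30}
insert 58 → {58, 38, 32, 30}

[58, 38, 32, 30]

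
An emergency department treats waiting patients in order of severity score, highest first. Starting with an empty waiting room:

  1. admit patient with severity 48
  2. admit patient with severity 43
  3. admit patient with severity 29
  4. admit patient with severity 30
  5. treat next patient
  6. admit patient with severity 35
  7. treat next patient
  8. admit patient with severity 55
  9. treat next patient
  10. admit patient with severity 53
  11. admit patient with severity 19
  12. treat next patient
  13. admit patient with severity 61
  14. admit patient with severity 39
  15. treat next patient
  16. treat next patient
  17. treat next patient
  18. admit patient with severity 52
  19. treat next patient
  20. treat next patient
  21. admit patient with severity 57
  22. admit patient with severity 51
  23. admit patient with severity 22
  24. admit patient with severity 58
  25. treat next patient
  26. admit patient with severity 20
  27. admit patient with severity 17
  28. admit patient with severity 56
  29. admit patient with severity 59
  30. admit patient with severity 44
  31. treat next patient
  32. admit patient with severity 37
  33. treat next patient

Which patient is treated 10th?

insert 48 → {48}
insert 43 → {48, 43}
insert 29 → {48, 43, 29}
insert 30 → {48, 43, 30, 29}
treat next patient → 48; now {43, 30, 29}
insert 35 → {43, 35, 30, 29}
treat next patient → 43; now {35, 30, 29}
insert 55 → {55, 35, 30, 29}
treat next patient → 55; now {35, 30, 29}
insert 53 → {53, 35, 30, 29}
insert 19 → {53, 35, 30, 29, 19}
treat next patient → 53; now {35, 30, 29, 19}
insert 61 → {61, 35, 30, 29, 19}
insert 39 → {61, 39, 35, 30, 29, 19}
treat next patient → 61; now {39, 35, 30, 29, 19}
treat next patient → 39; now {35, 30, 29, 19}
treat next patient → 35; now {30, 29, 19}
insert 52 → {52, 30, 29, 19}
treat next patient → 52; now {30, 29, 19}
treat next patient → 30; now {29, 19}
insert 57 → {57, 29, 19}
insert 51 → {57, 51, 29, 19}
insert 22 → {57, 51, 29, 22, 19}
insert 58 → {58, 57, 51, 29, 22, 19}
treat next patient → 58; now {57, 51, 29, 22, 19}
insert 20 → {57, 51, 29, 22, 20, 19}
insert 17 → {57, 51, 29, 22, 20, 19, 17}
insert 56 → {57, 56, 51, 29, 22, 20, 19, 17}
insert 59 → {59, 57, 56, 51, 29, 22, 20, 19, 17}
insert 44 → {59, 57, 56, 51, 44, 29, 22, 20, 19, 17}
treat next patient → 59; now {57, 56, 51, 44, 29, 22, 20, 19, 17}
insert 37 → {57, 56, 51, 44, 37, 29, 22, 20, 19, 17}
treat next patient → 57; now {56, 51, 44, 37, 29, 22, 20, 19, 17}

58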